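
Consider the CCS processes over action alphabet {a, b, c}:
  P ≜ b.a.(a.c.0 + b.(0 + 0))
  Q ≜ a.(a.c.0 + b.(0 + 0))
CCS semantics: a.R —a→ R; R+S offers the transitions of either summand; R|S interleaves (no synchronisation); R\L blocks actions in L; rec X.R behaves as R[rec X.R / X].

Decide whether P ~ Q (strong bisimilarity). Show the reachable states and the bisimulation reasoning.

LTS(P): 6 reachable states
  s0 = b.a.(a.c.0 + b.(0 + 0)) has moves =b=> s1
  s1 = a.(a.c.0 + b.(0 + 0)) has moves =a=> s2
  s2 = a.c.0 + b.(0 + 0) has moves =a=> s3, =b=> s4
  s3 = c.0 has moves =c=> s5
  s4 = 0 + 0 has moves (no moves)
  s5 = 0 has moves (no moves)
LTS(Q): 5 reachable states
  t0 = a.(a.c.0 + b.(0 + 0)) has moves =a=> t1
  t1 = a.c.0 + b.(0 + 0) has moves =a=> t2, =b=> t3
  t2 = c.0 has moves =c=> t4
  t3 = 0 + 0 has moves (no moves)
  t4 = 0 has moves (no moves)
Coarsest stable partition (strong bisimilarity classes):
  B0 = {s0}
  B1 = {s1, t0}
  B2 = {s2, t1}
  B3 = {s4, s5, t3, t4}
  B4 = {s3, t2}
s0 ∈ B0, t0 ∈ B1 → different blocks

NO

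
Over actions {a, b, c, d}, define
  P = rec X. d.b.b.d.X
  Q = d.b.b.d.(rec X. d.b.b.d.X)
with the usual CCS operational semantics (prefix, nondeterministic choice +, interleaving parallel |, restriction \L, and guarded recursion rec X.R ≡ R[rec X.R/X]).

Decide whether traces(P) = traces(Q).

traces(P) = traces(Q)

LTS(P): 4 reachable states
  m0 = rec X. d.b.b.d.X has moves --d--▸ m1
  m1 = b.b.d.(rec X. d.b.b.d.X) has moves --b--▸ m2
  m2 = b.d.(rec X. d.b.b.d.X) has moves --b--▸ m3
  m3 = d.(rec X. d.b.b.d.X) has moves --d--▸ m0
LTS(Q): 5 reachable states
  n0 = d.b.b.d.(rec X. d.b.b.d.X) has moves --d--▸ n1
  n1 = b.b.d.(rec X. d.b.b.d.X) has moves --b--▸ n2
  n2 = b.d.(rec X. d.b.b.d.X) has moves --b--▸ n3
  n3 = d.(rec X. d.b.b.d.X) has moves --d--▸ n4
  n4 = rec X. d.b.b.d.X has moves --d--▸ n1
Coarsest stable partition (strong bisimilarity classes):
  B0 = {m0, n0, n4}
  B1 = {m1, n1}
  B2 = {m2, n2}
  B3 = {m3, n3}
m0 ∈ B0, n0 ∈ B0 → same block
Bisimilar ⇒ trace-equivalent.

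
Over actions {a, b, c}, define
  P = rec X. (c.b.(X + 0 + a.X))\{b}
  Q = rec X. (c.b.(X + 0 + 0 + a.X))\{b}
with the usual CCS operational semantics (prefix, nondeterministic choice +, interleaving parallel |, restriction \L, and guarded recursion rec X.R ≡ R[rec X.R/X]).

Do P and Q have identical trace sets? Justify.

Reachable graph of P (2 states):
  s0 = rec X. (c.b.(X + 0 + a.X))\{b} → --c--▸ s1
  s1 = (b.((rec X. (c.b.(X + 0 + a.X))\{b}) + 0 + a.(rec X. (c.b.(X + 0 + a.X))\{b})))\{b} → stopped
Reachable graph of Q (2 states):
  t0 = rec X. (c.b.(X + 0 + 0 + a.X))\{b} → --c--▸ t1
  t1 = (b.((rec X. (c.b.(X + 0 + 0 + a.X))\{b}) + 0 + 0 + a.(rec X. (c.b.(X + 0 + 0 + a.X))\{b})))\{b} → stopped
Bisimilarity quotient blocks:
  B0 = {s0, t0}
  B1 = {s1, t1}
s0 ∈ B0, t0 ∈ B0 → same block
Bisimilar ⇒ trace-equivalent.

trace-equivalent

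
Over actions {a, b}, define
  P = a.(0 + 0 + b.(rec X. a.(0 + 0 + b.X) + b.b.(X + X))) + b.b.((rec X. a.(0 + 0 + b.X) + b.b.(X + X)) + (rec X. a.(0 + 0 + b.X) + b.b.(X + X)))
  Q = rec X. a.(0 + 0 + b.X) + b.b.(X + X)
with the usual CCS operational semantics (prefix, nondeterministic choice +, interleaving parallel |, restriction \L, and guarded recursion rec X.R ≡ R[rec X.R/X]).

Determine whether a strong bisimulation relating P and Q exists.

bisimilar

LTS(P): 5 reachable states
  p0 = a.(0 + 0 + b.(rec X. a.(0 + 0 + b.X) + b.b.(X + X))) + b.b.((rec X. a.(0 + 0 + b.X) + b.b.(X + X)) + (rec X. a.(0 + 0 + b.X) + b.b.(X + X))) has moves ··a··> p1, ··b··> p2
  p1 = 0 + 0 + b.(rec X. a.(0 + 0 + b.X) + b.b.(X + X)) has moves ··b··> p3
  p2 = b.((rec X. a.(0 + 0 + b.X) + b.b.(X + X)) + (rec X. a.(0 + 0 + b.X) + b.b.(X + X))) has moves ··b··> p4
  p3 = rec X. a.(0 + 0 + b.X) + b.b.(X + X) has moves ··a··> p1, ··b··> p2
  p4 = (rec X. a.(0 + 0 + b.X) + b.b.(X + X)) + (rec X. a.(0 + 0 + b.X) + b.b.(X + X)) has moves ··a··> p1, ··b··> p2
LTS(Q): 4 reachable states
  q0 = rec X. a.(0 + 0 + b.X) + b.b.(X + X) has moves ··a··> q1, ··b··> q2
  q1 = 0 + 0 + b.(rec X. a.(0 + 0 + b.X) + b.b.(X + X)) has moves ··b··> q0
  q2 = b.((rec X. a.(0 + 0 + b.X) + b.b.(X + X)) + (rec X. a.(0 + 0 + b.X) + b.b.(X + X))) has moves ··b··> q3
  q3 = (rec X. a.(0 + 0 + b.X) + b.b.(X + X)) + (rec X. a.(0 + 0 + b.X) + b.b.(X + X)) has moves ··a··> q1, ··b··> q2
Bisimilarity quotient blocks:
  B0 = {p0, p3, p4, q0, q3}
  B1 = {p1, p2, q1, q2}
p0 ∈ B0, q0 ∈ B0 → same block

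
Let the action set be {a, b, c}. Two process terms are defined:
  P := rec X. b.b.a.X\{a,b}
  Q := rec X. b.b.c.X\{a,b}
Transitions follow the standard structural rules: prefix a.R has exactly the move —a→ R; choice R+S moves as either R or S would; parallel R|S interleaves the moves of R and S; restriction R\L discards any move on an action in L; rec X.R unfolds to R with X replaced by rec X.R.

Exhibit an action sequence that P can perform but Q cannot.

P's transition system — 4 states:
  m0 = rec X. b.b.a.X\{a,b} ⊢ ··b··> m1
  m1 = b.a.(rec X. b.b.a.X\{a,b})\{a,b} ⊢ ··b··> m2
  m2 = a.(rec X. b.b.a.X\{a,b})\{a,b} ⊢ ··a··> m3
  m3 = (rec X. b.b.a.X\{a,b})\{a,b} ⊢ deadlocked
Q's transition system — 4 states:
  n0 = rec X. b.b.c.X\{a,b} ⊢ ··b··> n1
  n1 = b.c.(rec X. b.b.c.X\{a,b})\{a,b} ⊢ ··b··> n2
  n2 = c.(rec X. b.b.c.X\{a,b})\{a,b} ⊢ ··c··> n3
  n3 = (rec X. b.b.c.X\{a,b})\{a,b} ⊢ deadlocked
Trace ⟨bba⟩ through P, begin at {m0}:
  [1] b ⇒ {m1}
  [2] b ⇒ {m2}
  [3] a ⇒ {m3}
  — P admits the full trace.
Trace ⟨bba⟩ through Q, begin at {n0}:
  [1] b ⇒ {n1}
  [2] b ⇒ {n2}
  [3] a ⇒ ∅ (Q stuck)

bba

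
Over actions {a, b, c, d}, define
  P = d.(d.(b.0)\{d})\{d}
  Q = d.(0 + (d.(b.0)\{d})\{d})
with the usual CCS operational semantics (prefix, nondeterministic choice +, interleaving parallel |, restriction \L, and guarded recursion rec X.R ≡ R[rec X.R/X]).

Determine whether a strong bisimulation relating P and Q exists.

P's transition system — 2 states:
  p0 = d.(d.(b.0)\{d})\{d} ⊢ —d→ p1
  p1 = (d.(b.0)\{d})\{d} ⊢ ·
Q's transition system — 2 states:
  q0 = d.(0 + (d.(b.0)\{d})\{d}) ⊢ —d→ q1
  q1 = 0 + (d.(b.0)\{d})\{d} ⊢ ·
Partition-refinement fixed point:
  B0 = {p0, q0}
  B1 = {p1, q1}
p0 ∈ B0, q0 ∈ B0 → same block

YES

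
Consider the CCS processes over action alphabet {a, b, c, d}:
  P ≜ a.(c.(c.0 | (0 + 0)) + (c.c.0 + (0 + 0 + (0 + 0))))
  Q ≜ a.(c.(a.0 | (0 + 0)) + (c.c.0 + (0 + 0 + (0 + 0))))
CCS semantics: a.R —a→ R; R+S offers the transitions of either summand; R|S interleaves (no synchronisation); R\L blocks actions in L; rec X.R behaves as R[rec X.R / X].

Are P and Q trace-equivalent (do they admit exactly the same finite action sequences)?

trace-distinct — witness ⟨aca⟩

P's transition system — 6 states:
  s0 = a.(c.(c.0 | (0 + 0)) + (c.c.0 + (0 + 0 + (0 + 0)))) → =a=> s1
  s1 = c.(c.0 | (0 + 0)) + (c.c.0 + (0 + 0 + (0 + 0))) → =c=> s2, =c=> s3
  s2 = c.0 → =c=> s4
  s3 = c.0 | (0 + 0) → =c=> s5
  s4 = 0 → ∅
  s5 = 0 | (0 + 0) → ∅
Q's transition system — 6 states:
  t0 = a.(c.(a.0 | (0 + 0)) + (c.c.0 + (0 + 0 + (0 + 0)))) → =a=> t1
  t1 = c.(a.0 | (0 + 0)) + (c.c.0 + (0 + 0 + (0 + 0))) → =c=> t2, =c=> t3
  t2 = a.0 | (0 + 0) → =a=> t4
  t3 = c.0 → =c=> t5
  t4 = 0 | (0 + 0) → ∅
  t5 = 0 → ∅
Trace ⟨aca⟩ through Q, begin at {t0}:
  after a @ step 1: {t1}
  after c @ step 2: {t2, t3}
  after a @ step 3: {t4}
  — Q admits the full trace.
Trace ⟨aca⟩ through P, begin at {s0}:
  after a @ step 1: {s1}
  after c @ step 2: {s2, s3}
  after a @ step 3: ∅  — P cannot continue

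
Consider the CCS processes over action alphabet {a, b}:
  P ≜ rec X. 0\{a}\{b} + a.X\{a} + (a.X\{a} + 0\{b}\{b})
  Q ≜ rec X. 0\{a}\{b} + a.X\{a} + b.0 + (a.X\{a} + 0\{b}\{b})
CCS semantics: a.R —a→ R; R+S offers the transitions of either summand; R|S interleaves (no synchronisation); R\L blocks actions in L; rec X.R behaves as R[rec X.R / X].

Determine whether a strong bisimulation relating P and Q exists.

P ≁ Q

LTS(P): 2 reachable states
  s0 = rec X. 0\{a}\{b} + a.X\{a} + (a.X\{a} + 0\{b}\{b}) | =a=> s1
  s1 = (rec X. 0\{a}\{b} + a.X\{a} + (a.X\{a} + 0\{b}\{b}))\{a} | ·
LTS(Q): 4 reachable states
  t0 = rec X. 0\{a}\{b} + a.X\{a} + b.0 + (a.X\{a} + 0\{b}\{b}) | =a=> t1, =b=> t2
  t1 = (rec X. 0\{a}\{b} + a.X\{a} + b.0 + (a.X\{a} + 0\{b}\{b}))\{a} | =b=> t3
  t2 = 0 | ·
  t3 = 0\{a} | ·
Bisimilarity quotient blocks:
  B0 = {s0}
  B1 = {s1, t2, t3}
  B2 = {t0}
  B3 = {t1}
s0 ∈ B0, t0 ∈ B2 → different blocks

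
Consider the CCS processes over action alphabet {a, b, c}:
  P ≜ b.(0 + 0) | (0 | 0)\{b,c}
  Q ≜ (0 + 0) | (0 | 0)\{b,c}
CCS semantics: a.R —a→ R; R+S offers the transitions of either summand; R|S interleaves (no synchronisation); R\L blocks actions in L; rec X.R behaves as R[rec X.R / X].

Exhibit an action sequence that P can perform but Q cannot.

b

P's transition system — 2 states:
  u0 = b.(0 + 0) | (0 | 0)\{b,c} ⊢ --b--▸ u1
  u1 = (0 + 0) | (0 | 0)\{b,c} ⊢ ∅
Q's transition system — 1 states:
  v0 = (0 + 0) | (0 | 0)\{b,c} ⊢ ∅
Trace ⟨b⟩ through P, begin at {u0}:
  step 1 (b): {u1}
  ✓ P
Trace ⟨b⟩ through Q, begin at {v0}:
  step 1 (b): ∅ (Q stuck)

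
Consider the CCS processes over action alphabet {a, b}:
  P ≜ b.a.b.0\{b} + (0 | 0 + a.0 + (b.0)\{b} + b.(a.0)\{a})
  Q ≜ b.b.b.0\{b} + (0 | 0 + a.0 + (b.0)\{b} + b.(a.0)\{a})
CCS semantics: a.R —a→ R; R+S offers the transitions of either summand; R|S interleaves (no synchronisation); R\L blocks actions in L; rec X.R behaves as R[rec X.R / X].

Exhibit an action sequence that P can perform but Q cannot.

ba

LTS(P): 6 reachable states
  m0 = b.a.b.0\{b} + (0 | 0 + a.0 + (b.0)\{b} + b.(a.0)\{a}) ⊢ -a-> m1, -b-> m2, -b-> m3
  m1 = 0 ⊢ deadlocked
  m2 = (a.0)\{a} ⊢ deadlocked
  m3 = a.b.0\{b} ⊢ -a-> m4
  m4 = b.0\{b} ⊢ -b-> m5
  m5 = 0\{b} ⊢ deadlocked
LTS(Q): 6 reachable states
  n0 = b.b.b.0\{b} + (0 | 0 + a.0 + (b.0)\{b} + b.(a.0)\{a}) ⊢ -a-> n1, -b-> n2, -b-> n3
  n1 = 0 ⊢ deadlocked
  n2 = (a.0)\{a} ⊢ deadlocked
  n3 = b.b.0\{b} ⊢ -b-> n4
  n4 = b.0\{b} ⊢ -b-> n5
  n5 = 0\{b} ⊢ deadlocked
Run σ = ⟨ba⟩ on P: start {m0}
  step 1 (b): {m2, m3}
  step 2 (a): {m4}
  — P admits the full trace.
Run σ = ⟨ba⟩ on Q: start {n0}
  step 1 (b): {n2, n3}
  step 2 (a): ∅  — Q cannot continue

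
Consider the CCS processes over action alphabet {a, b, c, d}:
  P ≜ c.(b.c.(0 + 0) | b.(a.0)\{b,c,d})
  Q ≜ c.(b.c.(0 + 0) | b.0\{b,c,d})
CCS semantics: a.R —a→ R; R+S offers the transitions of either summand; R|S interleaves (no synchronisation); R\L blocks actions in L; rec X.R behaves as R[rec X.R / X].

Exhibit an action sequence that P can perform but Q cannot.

P's transition system — 10 states:
  s0 = c.(b.c.(0 + 0) | b.(a.0)\{b,c,d}) :: -c-> s1
  s1 = b.c.(0 + 0) | b.(a.0)\{b,c,d} :: -b-> s2, -b-> s3
  s2 = b.c.(0 + 0) | (a.0)\{b,c,d} :: -a-> s4, -b-> s5
  s3 = c.(0 + 0) | b.(a.0)\{b,c,d} :: -b-> s5, -c-> s6
  s4 = b.c.(0 + 0) | 0\{b,c,d} :: -b-> s7
  s5 = c.(0 + 0) | (a.0)\{b,c,d} :: -a-> s7, -c-> s8
  s6 = (0 + 0) | b.(a.0)\{b,c,d} :: -b-> s8
  s7 = c.(0 + 0) | 0\{b,c,d} :: -c-> s9
  s8 = (0 + 0) | (a.0)\{b,c,d} :: -a-> s9
  s9 = (0 + 0) | 0\{b,c,d} :: ·
Q's transition system — 7 states:
  t0 = c.(b.c.(0 + 0) | b.0\{b,c,d}) :: -c-> t1
  t1 = b.c.(0 + 0) | b.0\{b,c,d} :: -b-> t2, -b-> t3
  t2 = b.c.(0 + 0) | 0\{b,c,d} :: -b-> t4
  t3 = c.(0 + 0) | b.0\{b,c,d} :: -b-> t4, -c-> t5
  t4 = c.(0 + 0) | 0\{b,c,d} :: -c-> t6
  t5 = (0 + 0) | b.0\{b,c,d} :: -b-> t6
  t6 = (0 + 0) | 0\{b,c,d} :: ·
Executing cba from P (initial set {s0}):
  step 1 (c): {s1}
  step 2 (b): {s2, s3}
  step 3 (a): {s4}
  — P admits the full trace.
Executing cba from Q (initial set {t0}):
  step 1 (c): {t1}
  step 2 (b): {t2, t3}
  step 3 (a): ∅  — Q cannot continue

cba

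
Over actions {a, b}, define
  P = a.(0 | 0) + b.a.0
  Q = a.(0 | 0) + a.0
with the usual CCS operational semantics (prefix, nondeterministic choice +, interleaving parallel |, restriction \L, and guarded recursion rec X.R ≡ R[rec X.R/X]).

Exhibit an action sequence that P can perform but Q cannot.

LTS(P): 4 reachable states
  u0 = a.(0 | 0) + b.a.0 :: —a→ u1, —b→ u2
  u1 = 0 | 0 :: ·
  u2 = a.0 :: —a→ u3
  u3 = 0 :: ·
LTS(Q): 3 reachable states
  v0 = a.(0 | 0) + a.0 :: —a→ v1, —a→ v2
  v1 = 0 :: ·
  v2 = 0 | 0 :: ·
Run σ = ⟨b⟩ on P: start {u0}
  after b @ step 1: {u2}
  P completes σ.
Run σ = ⟨b⟩ on Q: start {v0}
  after b @ step 1: ∅  — Q cannot continue

b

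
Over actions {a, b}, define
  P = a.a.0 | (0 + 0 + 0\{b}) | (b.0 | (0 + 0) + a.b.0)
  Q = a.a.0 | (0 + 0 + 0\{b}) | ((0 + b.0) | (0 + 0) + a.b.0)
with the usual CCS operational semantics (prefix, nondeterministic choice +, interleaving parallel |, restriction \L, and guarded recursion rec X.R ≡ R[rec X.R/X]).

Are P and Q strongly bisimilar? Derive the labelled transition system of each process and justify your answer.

YES

Reachable graph of P (12 states):
  m0 = a.a.0 | (0 + 0 + 0\{b}) | (b.0 | (0 + 0) + a.b.0) has moves --a--▸ m1, --a--▸ m2, --b--▸ m3
  m1 = a.0 | (0 + 0 + 0\{b}) | (b.0 | (0 + 0) + a.b.0) has moves --a--▸ m4, --a--▸ m5, --b--▸ m6
  m2 = a.a.0 | (0 + 0 + 0\{b}) | b.0 has moves --a--▸ m5, --b--▸ m7
  m3 = a.a.0 | (0 + 0 + 0\{b}) | (0 | (0 + 0)) has moves --a--▸ m6
  m4 = 0 | (0 + 0 + 0\{b}) | (b.0 | (0 + 0) + a.b.0) has moves --a--▸ m8, --b--▸ m9
  m5 = a.0 | (0 + 0 + 0\{b}) | b.0 has moves --a--▸ m8, --b--▸ m10
  m6 = a.0 | (0 + 0 + 0\{b}) | (0 | (0 + 0)) has moves --a--▸ m9
  m7 = a.a.0 | (0 + 0 + 0\{b}) | 0 has moves --a--▸ m10
  m8 = 0 | (0 + 0 + 0\{b}) | b.0 has moves --b--▸ m11
  m9 = 0 | (0 + 0 + 0\{b}) | (0 | (0 + 0)) has moves deadlocked
  m10 = a.0 | (0 + 0 + 0\{b}) | 0 has moves --a--▸ m11
  m11 = 0 | (0 + 0 + 0\{b}) | 0 has moves deadlocked
Reachable graph of Q (12 states):
  n0 = a.a.0 | (0 + 0 + 0\{b}) | ((0 + b.0) | (0 + 0) + a.b.0) has moves --a--▸ n1, --a--▸ n2, --b--▸ n3
  n1 = a.0 | (0 + 0 + 0\{b}) | ((0 + b.0) | (0 + 0) + a.b.0) has moves --a--▸ n4, --a--▸ n5, --b--▸ n6
  n2 = a.a.0 | (0 + 0 + 0\{b}) | b.0 has moves --a--▸ n5, --b--▸ n7
  n3 = a.a.0 | (0 + 0 + 0\{b}) | (0 | (0 + 0)) has moves --a--▸ n6
  n4 = 0 | (0 + 0 + 0\{b}) | ((0 + b.0) | (0 + 0) + a.b.0) has moves --a--▸ n8, --b--▸ n9
  n5 = a.0 | (0 + 0 + 0\{b}) | b.0 has moves --a--▸ n8, --b--▸ n10
  n6 = a.0 | (0 + 0 + 0\{b}) | (0 | (0 + 0)) has moves --a--▸ n9
  n7 = a.a.0 | (0 + 0 + 0\{b}) | 0 has moves --a--▸ n10
  n8 = 0 | (0 + 0 + 0\{b}) | b.0 has moves --b--▸ n11
  n9 = 0 | (0 + 0 + 0\{b}) | (0 | (0 + 0)) has moves deadlocked
  n10 = a.0 | (0 + 0 + 0\{b}) | 0 has moves --a--▸ n11
  n11 = 0 | (0 + 0 + 0\{b}) | 0 has moves deadlocked
Coarsest stable partition (strong bisimilarity classes):
  B0 = {m0, n0}
  B1 = {m2, n2}
  B2 = {m3, m7, n3, n7}
  B3 = {m10, m6, n10, n6}
  B4 = {m11, m9, n11, n9}
  B5 = {m5, n5}
  B6 = {m8, n8}
  B7 = {m1, n1}
  B8 = {m4, n4}
m0 ∈ B0, n0 ∈ B0 → same block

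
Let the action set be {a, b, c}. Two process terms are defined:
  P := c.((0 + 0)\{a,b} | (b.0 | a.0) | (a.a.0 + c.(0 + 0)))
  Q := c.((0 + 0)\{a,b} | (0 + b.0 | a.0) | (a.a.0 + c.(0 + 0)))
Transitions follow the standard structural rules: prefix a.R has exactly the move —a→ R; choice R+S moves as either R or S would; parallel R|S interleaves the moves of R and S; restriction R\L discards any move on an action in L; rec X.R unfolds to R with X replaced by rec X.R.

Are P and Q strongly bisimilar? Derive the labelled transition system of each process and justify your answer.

LTS(P): 17 reachable states
  u0 = c.((0 + 0)\{a,b} | (b.0 | a.0) | (a.a.0 + c.(0 + 0))) → ··c··> u1
  u1 = (0 + 0)\{a,b} | (b.0 | a.0) | (a.a.0 + c.(0 + 0)) → ··a··> u2, ··a··> u3, ··b··> u4, ··c··> u5
  u2 = (0 + 0)\{a,b} | (b.0 | 0) | (a.a.0 + c.(0 + 0)) → ··a··> u6, ··b··> u7, ··c··> u8
  u3 = (0 + 0)\{a,b} | (b.0 | a.0) | a.0 → ··a··> u6, ··a··> u9, ··b··> u10
  u4 = (0 + 0)\{a,b} | (0 | a.0) | (a.a.0 + c.(0 + 0)) → ··a··> u10, ··a··> u7, ··c··> u11
  u5 = (0 + 0)\{a,b} | (b.0 | a.0) | (0 + 0) → ··a··> u8, ··b··> u11
  u6 = (0 + 0)\{a,b} | (b.0 | 0) | a.0 → ··a··> u12, ··b··> u13
  u7 = (0 + 0)\{a,b} | (0 | 0) | (a.a.0 + c.(0 + 0)) → ··a··> u13, ··c··> u14
  u8 = (0 + 0)\{a,b} | (b.0 | 0) | (0 + 0) → ··b··> u14
  u9 = (0 + 0)\{a,b} | (b.0 | a.0) | 0 → ··a··> u12, ··b··> u15
  u10 = (0 + 0)\{a,b} | (0 | a.0) | a.0 → ··a··> u13, ··a··> u15
  u11 = (0 + 0)\{a,b} | (0 | a.0) | (0 + 0) → ··a··> u14
  u12 = (0 + 0)\{a,b} | (b.0 | 0) | 0 → ··b··> u16
  u13 = (0 + 0)\{a,b} | (0 | 0) | a.0 → ··a··> u16
  u14 = (0 + 0)\{a,b} | (0 | 0) | (0 + 0) → ·
  u15 = (0 + 0)\{a,b} | (0 | a.0) | 0 → ··a··> u16
  u16 = (0 + 0)\{a,b} | (0 | 0) | 0 → ·
LTS(Q): 17 reachable states
  v0 = c.((0 + 0)\{a,b} | (0 + b.0 | a.0) | (a.a.0 + c.(0 + 0))) → ··c··> v1
  v1 = (0 + 0)\{a,b} | (0 + b.0 | a.0) | (a.a.0 + c.(0 + 0)) → ··a··> v2, ··a··> v3, ··b··> v4, ··c··> v5
  v2 = (0 + 0)\{a,b} | (0 + b.0 | a.0) | a.0 → ··a··> v6, ··a··> v7, ··b··> v8
  v3 = (0 + 0)\{a,b} | (b.0 | 0) | (a.a.0 + c.(0 + 0)) → ··a··> v7, ··b··> v9, ··c··> v10
  v4 = (0 + 0)\{a,b} | (0 | a.0) | (a.a.0 + c.(0 + 0)) → ··a··> v8, ··a··> v9, ··c··> v11
  v5 = (0 + 0)\{a,b} | (0 + b.0 | a.0) | (0 + 0) → ··a··> v10, ··b··> v11
  v6 = (0 + 0)\{a,b} | (0 + b.0 | a.0) | 0 → ··a··> v12, ··b··> v13
  v7 = (0 + 0)\{a,b} | (b.0 | 0) | a.0 → ··a··> v12, ··b··> v14
  v8 = (0 + 0)\{a,b} | (0 | a.0) | a.0 → ··a··> v13, ··a··> v14
  v9 = (0 + 0)\{a,b} | (0 | 0) | (a.a.0 + c.(0 + 0)) → ··a··> v14, ··c··> v15
  v10 = (0 + 0)\{a,b} | (b.0 | 0) | (0 + 0) → ··b··> v15
  v11 = (0 + 0)\{a,b} | (0 | a.0) | (0 + 0) → ··a··> v15
  v12 = (0 + 0)\{a,b} | (b.0 | 0) | 0 → ··b··> v16
  v13 = (0 + 0)\{a,b} | (0 | a.0) | 0 → ··a··> v16
  v14 = (0 + 0)\{a,b} | (0 | 0) | a.0 → ··a··> v16
  v15 = (0 + 0)\{a,b} | (0 | 0) | (0 + 0) → ·
  v16 = (0 + 0)\{a,b} | (0 | 0) | 0 → ·
Partition-refinement fixed point:
  B0 = {u0, v0}
  B1 = {u1, v1}
  B2 = {u5, u6, u9, v5, v6, v7}
  B3 = {u11, u13, u15, v11, v13, v14}
  B4 = {u14, u16, v15, v16}
  B5 = {u12, u8, v10, v12}
  B6 = {u3, v2}
  B7 = {u10, v8}
  B8 = {u4, v4}
  B9 = {u7, v9}
  B10 = {u2, v3}
u0 ∈ B0, v0 ∈ B0 → same block

YES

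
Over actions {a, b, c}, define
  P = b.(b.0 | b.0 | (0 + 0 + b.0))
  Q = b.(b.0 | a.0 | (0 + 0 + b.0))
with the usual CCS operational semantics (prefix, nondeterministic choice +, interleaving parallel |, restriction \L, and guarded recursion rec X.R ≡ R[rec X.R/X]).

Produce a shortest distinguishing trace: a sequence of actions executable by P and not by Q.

bbbb

LTS(P): 9 reachable states
  p0 = b.(b.0 | b.0 | (0 + 0 + b.0)) → =b=> p1
  p1 = b.0 | b.0 | (0 + 0 + b.0) → =b=> p2, =b=> p3, =b=> p4
  p2 = 0 | b.0 | (0 + 0 + b.0) → =b=> p5, =b=> p6
  p3 = b.0 | 0 | (0 + 0 + b.0) → =b=> p5, =b=> p7
  p4 = b.0 | b.0 | 0 → =b=> p6, =b=> p7
  p5 = 0 | 0 | (0 + 0 + b.0) → =b=> p8
  p6 = 0 | b.0 | 0 → =b=> p8
  p7 = b.0 | 0 | 0 → =b=> p8
  p8 = 0 | 0 | 0 → deadlocked
LTS(Q): 9 reachable states
  q0 = b.(b.0 | a.0 | (0 + 0 + b.0)) → =b=> q1
  q1 = b.0 | a.0 | (0 + 0 + b.0) → =a=> q2, =b=> q3, =b=> q4
  q2 = b.0 | 0 | (0 + 0 + b.0) → =b=> q5, =b=> q6
  q3 = 0 | a.0 | (0 + 0 + b.0) → =a=> q5, =b=> q7
  q4 = b.0 | a.0 | 0 → =a=> q6, =b=> q7
  q5 = 0 | 0 | (0 + 0 + b.0) → =b=> q8
  q6 = b.0 | 0 | 0 → =b=> q8
  q7 = 0 | a.0 | 0 → =a=> q8
  q8 = 0 | 0 | 0 → deadlocked
Trace ⟨bbbb⟩ through P, begin at {p0}:
  [1] b ⇒ {p1}
  [2] b ⇒ {p2, p3, p4}
  [3] b ⇒ {p5, p6, p7}
  [4] b ⇒ {p8}
  P completes σ.
Trace ⟨bbbb⟩ through Q, begin at {q0}:
  [1] b ⇒ {q1}
  [2] b ⇒ {q3, q4}
  [3] b ⇒ {q7}
  [4] b ⇒ ∅  — Q cannot continue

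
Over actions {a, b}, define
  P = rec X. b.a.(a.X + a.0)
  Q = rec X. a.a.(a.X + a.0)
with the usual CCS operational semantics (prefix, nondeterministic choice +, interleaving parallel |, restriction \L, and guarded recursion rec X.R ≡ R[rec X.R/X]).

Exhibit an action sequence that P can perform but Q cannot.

Reachable graph of P (4 states):
  m0 = rec X. b.a.(a.X + a.0) → —b→ m1
  m1 = a.(a.(rec X. b.a.(a.X + a.0)) + a.0) → —a→ m2
  m2 = a.(rec X. b.a.(a.X + a.0)) + a.0 → —a→ m0, —a→ m3
  m3 = 0 → ∅
Reachable graph of Q (4 states):
  n0 = rec X. a.a.(a.X + a.0) → —a→ n1
  n1 = a.(a.(rec X. a.a.(a.X + a.0)) + a.0) → —a→ n2
  n2 = a.(rec X. a.a.(a.X + a.0)) + a.0 → —a→ n0, —a→ n3
  n3 = 0 → ∅
Run σ = ⟨b⟩ on P: start {m0}
  after b @ step 1: {m1}
  — P admits the full trace.
Run σ = ⟨b⟩ on Q: start {n0}
  after b @ step 1: no successor for Q

b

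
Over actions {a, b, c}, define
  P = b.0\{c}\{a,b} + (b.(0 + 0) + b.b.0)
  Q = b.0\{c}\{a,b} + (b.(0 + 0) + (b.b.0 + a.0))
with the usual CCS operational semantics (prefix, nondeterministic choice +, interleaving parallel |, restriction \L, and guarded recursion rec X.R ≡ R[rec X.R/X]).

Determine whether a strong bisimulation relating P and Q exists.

P ≁ Q

LTS(P): 5 reachable states
  u0 = b.0\{c}\{a,b} + (b.(0 + 0) + b.b.0) | ··b··> u1, ··b··> u2, ··b··> u3
  u1 = 0 + 0 | (no moves)
  u2 = 0\{c}\{a,b} | (no moves)
  u3 = b.0 | ··b··> u4
  u4 = 0 | (no moves)
LTS(Q): 5 reachable states
  v0 = b.0\{c}\{a,b} + (b.(0 + 0) + (b.b.0 + a.0)) | ··a··> v1, ··b··> v2, ··b··> v3, ··b··> v4
  v1 = 0 | (no moves)
  v2 = 0 + 0 | (no moves)
  v3 = 0\{c}\{a,b} | (no moves)
  v4 = b.0 | ··b··> v1
Coarsest stable partition (strong bisimilarity classes):
  B0 = {u0}
  B1 = {u1, u2, u4, v1, v2, v3}
  B2 = {u3, v4}
  B3 = {v0}
u0 ∈ B0, v0 ∈ B3 → different blocks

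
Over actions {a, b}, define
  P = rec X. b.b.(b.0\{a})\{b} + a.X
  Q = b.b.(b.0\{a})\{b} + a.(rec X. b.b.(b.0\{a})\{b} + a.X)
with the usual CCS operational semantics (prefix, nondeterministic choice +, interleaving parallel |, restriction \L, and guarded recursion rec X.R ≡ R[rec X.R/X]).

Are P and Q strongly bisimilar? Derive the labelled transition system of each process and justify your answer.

Reachable graph of P (3 states):
  p0 = rec X. b.b.(b.0\{a})\{b} + a.X | --a--▸ p0, --b--▸ p1
  p1 = b.(b.0\{a})\{b} | --b--▸ p2
  p2 = (b.0\{a})\{b} | (no moves)
Reachable graph of Q (4 states):
  q0 = b.b.(b.0\{a})\{b} + a.(rec X. b.b.(b.0\{a})\{b} + a.X) | --a--▸ q1, --b--▸ q2
  q1 = rec X. b.b.(b.0\{a})\{b} + a.X | --a--▸ q1, --b--▸ q2
  q2 = b.(b.0\{a})\{b} | --b--▸ q3
  q3 = (b.0\{a})\{b} | (no moves)
Bisimilarity quotient blocks:
  B0 = {p0, q0, q1}
  B1 = {p1, q2}
  B2 = {p2, q3}
p0 ∈ B0, q0 ∈ B0 → same block

bisimilar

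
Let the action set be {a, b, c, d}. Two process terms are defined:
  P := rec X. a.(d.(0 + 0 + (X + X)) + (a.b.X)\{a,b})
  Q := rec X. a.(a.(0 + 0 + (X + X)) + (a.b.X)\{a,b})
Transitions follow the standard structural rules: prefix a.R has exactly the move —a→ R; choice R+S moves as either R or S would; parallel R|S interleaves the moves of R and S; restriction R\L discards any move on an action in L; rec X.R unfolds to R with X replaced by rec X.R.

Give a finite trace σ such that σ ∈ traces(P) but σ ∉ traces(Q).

P's transition system — 3 states:
  p0 = rec X. a.(d.(0 + 0 + (X + X)) + (a.b.X)\{a,b}) ⊢ --a--▸ p1
  p1 = d.(0 + 0 + ((rec X. a.(d.(0 + 0 + (X + X)) + (a.b.X)\{a,b})) + (rec X. a.(d.(0 + 0 + (X + X)) + (a.b.X)\{a,b})))) + (a.b.(rec X. a.(d.(0 + 0 + (X + X)) + (a.b.X)\{a,b})))\{a,b} ⊢ --d--▸ p2
  p2 = 0 + 0 + ((rec X. a.(d.(0 + 0 + (X + X)) + (a.b.X)\{a,b})) + (rec X. a.(d.(0 + 0 + (X + X)) + (a.b.X)\{a,b}))) ⊢ --a--▸ p1
Q's transition system — 3 states:
  q0 = rec X. a.(a.(0 + 0 + (X + X)) + (a.b.X)\{a,b}) ⊢ --a--▸ q1
  q1 = a.(0 + 0 + ((rec X. a.(a.(0 + 0 + (X + X)) + (a.b.X)\{a,b})) + (rec X. a.(a.(0 + 0 + (X + X)) + (a.b.X)\{a,b})))) + (a.b.(rec X. a.(a.(0 + 0 + (X + X)) + (a.b.X)\{a,b})))\{a,b} ⊢ --a--▸ q2
  q2 = 0 + 0 + ((rec X. a.(a.(0 + 0 + (X + X)) + (a.b.X)\{a,b})) + (rec X. a.(a.(0 + 0 + (X + X)) + (a.b.X)\{a,b}))) ⊢ --a--▸ q1
Executing ad from P (initial set {p0}):
  [1] a ⇒ {p1}
  [2] d ⇒ {p2}
  P completes σ.
Executing ad from Q (initial set {q0}):
  [1] a ⇒ {q1}
  [2] d ⇒ ∅  — Q cannot continue

ad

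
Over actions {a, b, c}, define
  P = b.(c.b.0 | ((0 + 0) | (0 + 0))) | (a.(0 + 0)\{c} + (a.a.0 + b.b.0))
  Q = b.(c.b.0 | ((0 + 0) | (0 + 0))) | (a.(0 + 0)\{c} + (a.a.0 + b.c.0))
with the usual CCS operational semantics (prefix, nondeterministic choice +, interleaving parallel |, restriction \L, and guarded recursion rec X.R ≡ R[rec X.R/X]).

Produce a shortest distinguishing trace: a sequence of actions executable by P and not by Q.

P's transition system — 20 states:
  s0 = b.(c.b.0 | ((0 + 0) | (0 + 0))) | (a.(0 + 0)\{c} + (a.a.0 + b.b.0)) :: --a--▸ s1, --a--▸ s2, --b--▸ s3, --b--▸ s4
  s1 = b.(c.b.0 | ((0 + 0) | (0 + 0))) | (0 + 0)\{c} :: --b--▸ s5
  s2 = b.(c.b.0 | ((0 + 0) | (0 + 0))) | a.0 :: --a--▸ s6, --b--▸ s7
  s3 = b.(c.b.0 | ((0 + 0) | (0 + 0))) | b.0 :: --b--▸ s6, --b--▸ s8
  s4 = c.b.0 | ((0 + 0) | (0 + 0)) | (a.(0 + 0)\{c} + (a.a.0 + b.b.0)) :: --a--▸ s5, --a--▸ s7, --b--▸ s8, --c--▸ s9
  s5 = c.b.0 | ((0 + 0) | (0 + 0)) | (0 + 0)\{c} :: --c--▸ s10
  s6 = b.(c.b.0 | ((0 + 0) | (0 + 0))) | 0 :: --b--▸ s11
  s7 = c.b.0 | ((0 + 0) | (0 + 0)) | a.0 :: --a--▸ s11, --c--▸ s12
  s8 = c.b.0 | ((0 + 0) | (0 + 0)) | b.0 :: --b--▸ s11, --c--▸ s13
  s9 = b.0 | ((0 + 0) | (0 + 0)) | (a.(0 + 0)\{c} + (a.a.0 + b.b.0)) :: --a--▸ s10, --a--▸ s12, --b--▸ s13, --b--▸ s14
  s10 = b.0 | ((0 + 0) | (0 + 0)) | (0 + 0)\{c} :: --b--▸ s15
  s11 = c.b.0 | ((0 + 0) | (0 + 0)) | 0 :: --c--▸ s16
  s12 = b.0 | ((0 + 0) | (0 + 0)) | a.0 :: --a--▸ s16, --b--▸ s17
  s13 = b.0 | ((0 + 0) | (0 + 0)) | b.0 :: --b--▸ s16, --b--▸ s18
  s14 = 0 | ((0 + 0) | (0 + 0)) | (a.(0 + 0)\{c} + (a.a.0 + b.b.0)) :: --a--▸ s15, --a--▸ s17, --b--▸ s18
  s15 = 0 | ((0 + 0) | (0 + 0)) | (0 + 0)\{c} :: deadlocked
  s16 = b.0 | ((0 + 0) | (0 + 0)) | 0 :: --b--▸ s19
  s17 = 0 | ((0 + 0) | (0 + 0)) | a.0 :: --a--▸ s19
  s18 = 0 | ((0 + 0) | (0 + 0)) | b.0 :: --b--▸ s19
  s19 = 0 | ((0 + 0) | (0 + 0)) | 0 :: deadlocked
Q's transition system — 20 states:
  t0 = b.(c.b.0 | ((0 + 0) | (0 + 0))) | (a.(0 + 0)\{c} + (a.a.0 + b.c.0)) :: --a--▸ t1, --a--▸ t2, --b--▸ t3, --b--▸ t4
  t1 = b.(c.b.0 | ((0 + 0) | (0 + 0))) | (0 + 0)\{c} :: --b--▸ t5
  t2 = b.(c.b.0 | ((0 + 0) | (0 + 0))) | a.0 :: --a--▸ t6, --b--▸ t7
  t3 = b.(c.b.0 | ((0 + 0) | (0 + 0))) | c.0 :: --b--▸ t8, --c--▸ t6
  t4 = c.b.0 | ((0 + 0) | (0 + 0)) | (a.(0 + 0)\{c} + (a.a.0 + b.c.0)) :: --a--▸ t5, --a--▸ t7, --b--▸ t8, --c--▸ t9
  t5 = c.b.0 | ((0 + 0) | (0 + 0)) | (0 + 0)\{c} :: --c--▸ t10
  t6 = b.(c.b.0 | ((0 + 0) | (0 + 0))) | 0 :: --b--▸ t11
  t7 = c.b.0 | ((0 + 0) | (0 + 0)) | a.0 :: --a--▸ t11, --c--▸ t12
  t8 = c.b.0 | ((0 + 0) | (0 + 0)) | c.0 :: --c--▸ t11, --c--▸ t13
  t9 = b.0 | ((0 + 0) | (0 + 0)) | (a.(0 + 0)\{c} + (a.a.0 + b.c.0)) :: --a--▸ t10, --a--▸ t12, --b--▸ t13, --b--▸ t14
  t10 = b.0 | ((0 + 0) | (0 + 0)) | (0 + 0)\{c} :: --b--▸ t15
  t11 = c.b.0 | ((0 + 0) | (0 + 0)) | 0 :: --c--▸ t16
  t12 = b.0 | ((0 + 0) | (0 + 0)) | a.0 :: --a--▸ t16, --b--▸ t17
  t13 = b.0 | ((0 + 0) | (0 + 0)) | c.0 :: --b--▸ t18, --c--▸ t16
  t14 = 0 | ((0 + 0) | (0 + 0)) | (a.(0 + 0)\{c} + (a.a.0 + b.c.0)) :: --a--▸ t15, --a--▸ t17, --b--▸ t18
  t15 = 0 | ((0 + 0) | (0 + 0)) | (0 + 0)\{c} :: deadlocked
  t16 = b.0 | ((0 + 0) | (0 + 0)) | 0 :: --b--▸ t19
  t17 = 0 | ((0 + 0) | (0 + 0)) | a.0 :: --a--▸ t19
  t18 = 0 | ((0 + 0) | (0 + 0)) | c.0 :: --c--▸ t19
  t19 = 0 | ((0 + 0) | (0 + 0)) | 0 :: deadlocked
Run σ = ⟨bbb⟩ on P: start {s0}
  step 1 (b): {s3, s4}
  step 2 (b): {s6, s8}
  step 3 (b): {s11}
  P completes σ.
Run σ = ⟨bbb⟩ on Q: start {t0}
  step 1 (b): {t3, t4}
  step 2 (b): {t8}
  step 3 (b): ∅  — Q cannot continue

bbb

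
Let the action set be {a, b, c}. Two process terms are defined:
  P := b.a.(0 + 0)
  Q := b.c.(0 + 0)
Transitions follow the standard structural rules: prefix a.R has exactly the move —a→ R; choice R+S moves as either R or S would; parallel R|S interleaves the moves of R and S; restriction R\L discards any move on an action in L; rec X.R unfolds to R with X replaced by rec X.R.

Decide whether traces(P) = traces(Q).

traces(P) ≠ traces(Q) — witness ⟨ba⟩

LTS(P): 3 reachable states
  s0 = b.a.(0 + 0) | ··b··> s1
  s1 = a.(0 + 0) | ··a··> s2
  s2 = 0 + 0 | ·
LTS(Q): 3 reachable states
  t0 = b.c.(0 + 0) | ··b··> t1
  t1 = c.(0 + 0) | ··c··> t2
  t2 = 0 + 0 | ·
Run σ = ⟨ba⟩ on P: start {s0}
  [1] b ⇒ {s1}
  [2] a ⇒ {s2}
  P completes σ.
Run σ = ⟨ba⟩ on Q: start {t0}
  [1] b ⇒ {t1}
  [2] a ⇒ ∅  — Q cannot continue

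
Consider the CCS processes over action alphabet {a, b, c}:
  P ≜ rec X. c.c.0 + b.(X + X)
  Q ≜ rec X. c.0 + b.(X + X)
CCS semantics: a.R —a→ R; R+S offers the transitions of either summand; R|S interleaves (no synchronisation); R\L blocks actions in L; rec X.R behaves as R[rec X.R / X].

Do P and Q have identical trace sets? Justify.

LTS(P): 4 reachable states
  p0 = rec X. c.c.0 + b.(X + X) has moves =b=> p1, =c=> p2
  p1 = (rec X. c.c.0 + b.(X + X)) + (rec X. c.c.0 + b.(X + X)) has moves =b=> p1, =c=> p2
  p2 = c.0 has moves =c=> p3
  p3 = 0 has moves stopped
LTS(Q): 3 reachable states
  q0 = rec X. c.0 + b.(X + X) has moves =b=> q1, =c=> q2
  q1 = (rec X. c.0 + b.(X + X)) + (rec X. c.0 + b.(X + X)) has moves =b=> q1, =c=> q2
  q2 = 0 has moves stopped
Trace ⟨cc⟩ through P, begin at {p0}:
  after c @ step 1: {p2}
  after c @ step 2: {p3}
  — P admits the full trace.
Trace ⟨cc⟩ through Q, begin at {q0}:
  after c @ step 1: {q2}
  after c @ step 2: no successor for Q

traces(P) ≠ traces(Q) — witness ⟨cc⟩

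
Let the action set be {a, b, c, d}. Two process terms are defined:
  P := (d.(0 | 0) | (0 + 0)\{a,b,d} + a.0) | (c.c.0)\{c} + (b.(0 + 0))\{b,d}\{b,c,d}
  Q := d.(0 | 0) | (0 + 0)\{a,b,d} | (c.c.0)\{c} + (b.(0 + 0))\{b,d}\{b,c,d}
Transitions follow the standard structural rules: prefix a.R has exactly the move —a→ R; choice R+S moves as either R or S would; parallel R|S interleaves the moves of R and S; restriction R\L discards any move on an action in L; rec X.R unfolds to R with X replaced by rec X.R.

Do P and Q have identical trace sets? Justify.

LTS(P): 3 reachable states
  u0 = (d.(0 | 0) | (0 + 0)\{a,b,d} + a.0) | (c.c.0)\{c} + (b.(0 + 0))\{b,d}\{b,c,d} | -a-> u1, -d-> u2
  u1 = 0 | (c.c.0)\{c} | ∅
  u2 = 0 | 0 | (0 + 0)\{a,b,d} | (c.c.0)\{c} | ∅
LTS(Q): 2 reachable states
  v0 = d.(0 | 0) | (0 + 0)\{a,b,d} | (c.c.0)\{c} + (b.(0 + 0))\{b,d}\{b,c,d} | -d-> v1
  v1 = 0 | 0 | (0 + 0)\{a,b,d} | (c.c.0)\{c} | ∅
Trace ⟨a⟩ through P, begin at {u0}:
  after a @ step 1: {u1}
  — P admits the full trace.
Trace ⟨a⟩ through Q, begin at {v0}:
  after a @ step 1: ∅  — Q cannot continue

traces(P) ≠ traces(Q) — witness ⟨a⟩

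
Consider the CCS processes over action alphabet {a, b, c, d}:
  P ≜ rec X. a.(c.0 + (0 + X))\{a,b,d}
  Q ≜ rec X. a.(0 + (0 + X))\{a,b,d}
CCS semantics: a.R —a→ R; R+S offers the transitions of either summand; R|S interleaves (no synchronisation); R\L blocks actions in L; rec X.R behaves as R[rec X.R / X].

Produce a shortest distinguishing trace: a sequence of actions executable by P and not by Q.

Reachable graph of P (3 states):
  m0 = rec X. a.(c.0 + (0 + X))\{a,b,d} ⊢ ··a··> m1
  m1 = (c.0 + (0 + (rec X. a.(c.0 + (0 + X))\{a,b,d})))\{a,b,d} ⊢ ··c··> m2
  m2 = 0\{a,b,d} ⊢ ·
Reachable graph of Q (2 states):
  n0 = rec X. a.(0 + (0 + X))\{a,b,d} ⊢ ··a··> n1
  n1 = (0 + (0 + (rec X. a.(0 + (0 + X))\{a,b,d})))\{a,b,d} ⊢ ·
Run σ = ⟨ac⟩ on P: start {m0}
  [1] a ⇒ {m1}
  [2] c ⇒ {m2}
  ✓ P
Run σ = ⟨ac⟩ on Q: start {n0}
  [1] a ⇒ {n1}
  [2] c ⇒ ∅ (Q stuck)

ac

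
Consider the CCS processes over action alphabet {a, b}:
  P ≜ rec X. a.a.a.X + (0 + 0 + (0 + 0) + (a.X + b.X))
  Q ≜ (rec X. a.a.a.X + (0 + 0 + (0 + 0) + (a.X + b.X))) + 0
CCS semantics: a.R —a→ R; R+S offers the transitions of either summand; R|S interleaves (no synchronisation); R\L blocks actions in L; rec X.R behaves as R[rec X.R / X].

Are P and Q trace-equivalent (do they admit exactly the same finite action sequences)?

traces(P) = traces(Q)

Reachable graph of P (3 states):
  u0 = rec X. a.a.a.X + (0 + 0 + (0 + 0) + (a.X + b.X)) :: =a=> u0, =a=> u1, =b=> u0
  u1 = a.a.(rec X. a.a.a.X + (0 + 0 + (0 + 0) + (a.X + b.X))) :: =a=> u2
  u2 = a.(rec X. a.a.a.X + (0 + 0 + (0 + 0) + (a.X + b.X))) :: =a=> u0
Reachable graph of Q (4 states):
  v0 = (rec X. a.a.a.X + (0 + 0 + (0 + 0) + (a.X + b.X))) + 0 :: =a=> v1, =a=> v2, =b=> v2
  v1 = a.a.(rec X. a.a.a.X + (0 + 0 + (0 + 0) + (a.X + b.X))) :: =a=> v3
  v2 = rec X. a.a.a.X + (0 + 0 + (0 + 0) + (a.X + b.X)) :: =a=> v1, =a=> v2, =b=> v2
  v3 = a.(rec X. a.a.a.X + (0 + 0 + (0 + 0) + (a.X + b.X))) :: =a=> v2
Coarsest stable partition (strong bisimilarity classes):
  B0 = {u0, v0, v2}
  B1 = {u1, v1}
  B2 = {u2, v3}
u0 ∈ B0, v0 ∈ B0 → same block
Bisimilar ⇒ trace-equivalent.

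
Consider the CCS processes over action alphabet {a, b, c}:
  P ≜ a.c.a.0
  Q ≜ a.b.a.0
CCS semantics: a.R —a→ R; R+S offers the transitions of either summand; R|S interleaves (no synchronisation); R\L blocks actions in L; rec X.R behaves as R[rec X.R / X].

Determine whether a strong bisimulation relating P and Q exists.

NO

Reachable graph of P (4 states):
  m0 = a.c.a.0 ⊢ --a--▸ m1
  m1 = c.a.0 ⊢ --c--▸ m2
  m2 = a.0 ⊢ --a--▸ m3
  m3 = 0 ⊢ ·
Reachable graph of Q (4 states):
  n0 = a.b.a.0 ⊢ --a--▸ n1
  n1 = b.a.0 ⊢ --b--▸ n2
  n2 = a.0 ⊢ --a--▸ n3
  n3 = 0 ⊢ ·
Coarsest stable partition (strong bisimilarity classes):
  B0 = {m0}
  B1 = {m1}
  B2 = {m2, n2}
  B3 = {m3, n3}
  B4 = {n0}
  B5 = {n1}
m0 ∈ B0, n0 ∈ B4 → different blocks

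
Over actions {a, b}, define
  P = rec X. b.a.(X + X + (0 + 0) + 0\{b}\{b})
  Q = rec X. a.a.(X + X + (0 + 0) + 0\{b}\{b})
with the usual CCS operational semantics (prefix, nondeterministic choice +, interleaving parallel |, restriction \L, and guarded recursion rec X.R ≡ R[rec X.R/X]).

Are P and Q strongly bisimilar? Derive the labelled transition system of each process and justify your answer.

Reachable graph of P (3 states):
  p0 = rec X. b.a.(X + X + (0 + 0) + 0\{b}\{b}) → —b→ p1
  p1 = a.((rec X. b.a.(X + X + (0 + 0) + 0\{b}\{b})) + (rec X. b.a.(X + X + (0 + 0) + 0\{b}\{b})) + (0 + 0) + 0\{b}\{b}) → —a→ p2
  p2 = (rec X. b.a.(X + X + (0 + 0) + 0\{b}\{b})) + (rec X. b.a.(X + X + (0 + 0) + 0\{b}\{b})) + (0 + 0) + 0\{b}\{b} → —b→ p1
Reachable graph of Q (3 states):
  q0 = rec X. a.a.(X + X + (0 + 0) + 0\{b}\{b}) → —a→ q1
  q1 = a.((rec X. a.a.(X + X + (0 + 0) + 0\{b}\{b})) + (rec X. a.a.(X + X + (0 + 0) + 0\{b}\{b})) + (0 + 0) + 0\{b}\{b}) → —a→ q2
  q2 = (rec X. a.a.(X + X + (0 + 0) + 0\{b}\{b})) + (rec X. a.a.(X + X + (0 + 0) + 0\{b}\{b})) + (0 + 0) + 0\{b}\{b} → —a→ q1
Coarsest stable partition (strong bisimilarity classes):
  B0 = {p0, p2}
  B1 = {p1}
  B2 = {q0, q1, q2}
p0 ∈ B0, q0 ∈ B2 → different blocks

not bisimilar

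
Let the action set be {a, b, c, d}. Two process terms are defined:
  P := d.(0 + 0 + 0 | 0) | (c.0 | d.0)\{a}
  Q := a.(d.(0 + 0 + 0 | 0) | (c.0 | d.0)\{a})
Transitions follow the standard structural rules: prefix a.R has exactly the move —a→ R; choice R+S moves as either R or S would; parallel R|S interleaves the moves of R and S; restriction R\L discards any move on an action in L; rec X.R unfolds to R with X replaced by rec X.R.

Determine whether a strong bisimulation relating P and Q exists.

LTS(P): 8 reachable states
  u0 = d.(0 + 0 + 0 | 0) | (c.0 | d.0)\{a} → —c→ u1, —d→ u2, —d→ u3
  u1 = d.(0 + 0 + 0 | 0) | (0 | d.0)\{a} → —d→ u4, —d→ u5
  u2 = (0 + 0 + 0 | 0) | (c.0 | d.0)\{a} → —c→ u4, —d→ u6
  u3 = d.(0 + 0 + 0 | 0) | (c.0 | 0)\{a} → —c→ u5, —d→ u6
  u4 = (0 + 0 + 0 | 0) | (0 | d.0)\{a} → —d→ u7
  u5 = d.(0 + 0 + 0 | 0) | (0 | 0)\{a} → —d→ u7
  u6 = (0 + 0 + 0 | 0) | (c.0 | 0)\{a} → —c→ u7
  u7 = (0 + 0 + 0 | 0) | (0 | 0)\{a} → deadlocked
LTS(Q): 9 reachable states
  v0 = a.(d.(0 + 0 + 0 | 0) | (c.0 | d.0)\{a}) → —a→ v1
  v1 = d.(0 + 0 + 0 | 0) | (c.0 | d.0)\{a} → —c→ v2, —d→ v3, —d→ v4
  v2 = d.(0 + 0 + 0 | 0) | (0 | d.0)\{a} → —d→ v5, —d→ v6
  v3 = (0 + 0 + 0 | 0) | (c.0 | d.0)\{a} → —c→ v5, —d→ v7
  v4 = d.(0 + 0 + 0 | 0) | (c.0 | 0)\{a} → —c→ v6, —d→ v7
  v5 = (0 + 0 + 0 | 0) | (0 | d.0)\{a} → —d→ v8
  v6 = d.(0 + 0 + 0 | 0) | (0 | 0)\{a} → —d→ v8
  v7 = (0 + 0 + 0 | 0) | (c.0 | 0)\{a} → —c→ v8
  v8 = (0 + 0 + 0 | 0) | (0 | 0)\{a} → deadlocked
Partition-refinement fixed point:
  B0 = {u0, v1}
  B1 = {u2, u3, v3, v4}
  B2 = {u6, v7}
  B3 = {u7, v8}
  B4 = {u4, u5, v5, v6}
  B5 = {u1, v2}
  B6 = {v0}
u0 ∈ B0, v0 ∈ B6 → different blocks

NO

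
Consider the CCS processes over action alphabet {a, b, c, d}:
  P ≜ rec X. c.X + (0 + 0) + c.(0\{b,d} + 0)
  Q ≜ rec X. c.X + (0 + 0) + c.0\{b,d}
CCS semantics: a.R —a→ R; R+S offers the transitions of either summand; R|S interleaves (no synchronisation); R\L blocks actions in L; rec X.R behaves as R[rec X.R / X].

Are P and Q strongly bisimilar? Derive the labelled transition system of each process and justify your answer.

Reachable graph of P (2 states):
  s0 = rec X. c.X + (0 + 0) + c.(0\{b,d} + 0) | -c-> s0, -c-> s1
  s1 = 0\{b,d} + 0 | ·
Reachable graph of Q (2 states):
  t0 = rec X. c.X + (0 + 0) + c.0\{b,d} | -c-> t0, -c-> t1
  t1 = 0\{b,d} | ·
Partition-refinement fixed point:
  B0 = {s0, t0}
  B1 = {s1, t1}
s0 ∈ B0, t0 ∈ B0 → same block

bisimilar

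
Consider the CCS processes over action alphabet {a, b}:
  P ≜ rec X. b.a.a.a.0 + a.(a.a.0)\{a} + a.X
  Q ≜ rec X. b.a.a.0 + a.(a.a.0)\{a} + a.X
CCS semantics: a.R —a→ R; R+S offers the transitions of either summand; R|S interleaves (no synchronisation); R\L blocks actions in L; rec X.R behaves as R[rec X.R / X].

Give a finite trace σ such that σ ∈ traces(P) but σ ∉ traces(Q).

P's transition system — 6 states:
  p0 = rec X. b.a.a.a.0 + a.(a.a.0)\{a} + a.X has moves =a=> p0, =a=> p1, =b=> p2
  p1 = (a.a.0)\{a} has moves deadlocked
  p2 = a.a.a.0 has moves =a=> p3
  p3 = a.a.0 has moves =a=> p4
  p4 = a.0 has moves =a=> p5
  p5 = 0 has moves deadlocked
Q's transition system — 5 states:
  q0 = rec X. b.a.a.0 + a.(a.a.0)\{a} + a.X has moves =a=> q0, =a=> q1, =b=> q2
  q1 = (a.a.0)\{a} has moves deadlocked
  q2 = a.a.0 has moves =a=> q3
  q3 = a.0 has moves =a=> q4
  q4 = 0 has moves deadlocked
Trace ⟨baaa⟩ through P, begin at {p0}:
  step 1 (b): {p2}
  step 2 (a): {p3}
  step 3 (a): {p4}
  step 4 (a): {p5}
  P completes σ.
Trace ⟨baaa⟩ through Q, begin at {q0}:
  step 1 (b): {q2}
  step 2 (a): {q3}
  step 3 (a): {q4}
  step 4 (a): ∅  — Q cannot continue

baaa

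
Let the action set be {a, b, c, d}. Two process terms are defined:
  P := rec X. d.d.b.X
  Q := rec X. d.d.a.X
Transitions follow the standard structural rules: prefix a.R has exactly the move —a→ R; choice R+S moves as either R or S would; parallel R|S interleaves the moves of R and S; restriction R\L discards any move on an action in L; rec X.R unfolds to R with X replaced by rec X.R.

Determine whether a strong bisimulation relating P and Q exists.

Reachable graph of P (3 states):
  u0 = rec X. d.d.b.X has moves =d=> u1
  u1 = d.b.(rec X. d.d.b.X) has moves =d=> u2
  u2 = b.(rec X. d.d.b.X) has moves =b=> u0
Reachable graph of Q (3 states):
  v0 = rec X. d.d.a.X has moves =d=> v1
  v1 = d.a.(rec X. d.d.a.X) has moves =d=> v2
  v2 = a.(rec X. d.d.a.X) has moves =a=> v0
Coarsest stable partition (strong bisimilarity classes):
  B0 = {u0}
  B1 = {u1}
  B2 = {u2}
  B3 = {v0}
  B4 = {v1}
  B5 = {v2}
u0 ∈ B0, v0 ∈ B3 → different blocks

P ≁ Q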